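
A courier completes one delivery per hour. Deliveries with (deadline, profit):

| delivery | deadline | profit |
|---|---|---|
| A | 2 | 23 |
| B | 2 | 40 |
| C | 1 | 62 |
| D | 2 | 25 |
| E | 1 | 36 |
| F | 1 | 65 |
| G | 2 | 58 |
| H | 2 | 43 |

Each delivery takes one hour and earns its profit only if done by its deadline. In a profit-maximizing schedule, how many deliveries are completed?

2

Take jobs in profit order; each goes to the latest open slot no later than its deadline.
Profit order: F=65 C=62 G=58 H=43 B=40 E=36 D=25 A=23
Assign: F→slot 1, C skipped, G→slot 2, H skipped, B skipped, E skipped, D skipped, A skipped.
Slots: [1:F] [2:G]
2 of 8 scheduled.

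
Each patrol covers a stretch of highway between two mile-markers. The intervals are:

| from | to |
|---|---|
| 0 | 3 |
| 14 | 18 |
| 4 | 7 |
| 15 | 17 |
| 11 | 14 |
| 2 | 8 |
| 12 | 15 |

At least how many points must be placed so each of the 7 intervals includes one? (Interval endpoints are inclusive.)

Sort by right endpoint; whenever an interval is uncovered, place a point at its right end.
By right end: [0,3]  [4,7]  [2,8]  [11,14]  [12,15]  [15,17]  [14,18]
[0,3] uncovered → point at 3; [4,7] uncovered → point at 7; [11,14] uncovered → point at 14; [15,17] uncovered → point at 17.
Points: 3, 7, 14, 17 (4 total).

4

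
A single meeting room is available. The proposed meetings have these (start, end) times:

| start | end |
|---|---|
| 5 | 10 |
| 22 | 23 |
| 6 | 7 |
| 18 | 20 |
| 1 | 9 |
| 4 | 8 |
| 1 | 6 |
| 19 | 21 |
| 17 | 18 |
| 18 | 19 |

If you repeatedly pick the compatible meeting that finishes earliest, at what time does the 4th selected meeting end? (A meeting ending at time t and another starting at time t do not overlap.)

19

Sort by end time and greedily take each interval whose start is ≥ the last chosen end.
By end time: (1,6), (6,7), (4,8), (1,9), (5,10), (17,18), (18,19), (18,20), (19,21), (22,23).
Pick (1,6); next start ≥ 6 → (6,7); next start ≥ 7 → (17,18); next start ≥ 18 → (18,19); next start ≥ 19 → (19,21); next start ≥ 21 → (22,23).
Selected: (1,6) (6,7) (17,18) (18,19) (19,21) (22,23)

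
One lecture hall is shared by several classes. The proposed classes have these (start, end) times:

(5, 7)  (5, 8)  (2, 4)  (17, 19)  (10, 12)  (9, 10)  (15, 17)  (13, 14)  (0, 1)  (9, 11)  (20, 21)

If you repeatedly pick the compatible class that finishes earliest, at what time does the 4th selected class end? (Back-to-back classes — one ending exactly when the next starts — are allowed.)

10

By end time: (0,1), (2,4), (5,7), (5,8), (9,10), (9,11), (10,12), (13,14), (15,17), (17,19), (20,21).
Pick (0,1); next start ≥ 1 → (2,4); next start ≥ 4 → (5,7); next start ≥ 7 → (9,10); next start ≥ 10 → (10,12); next start ≥ 12 → (13,14); next start ≥ 14 → (15,17); next start ≥ 17 → (17,19); next start ≥ 19 → (20,21).
Selected: (0,1) (2,4) (5,7) (9,10) (10,12) (13,14) (15,17) (17,19) (20,21)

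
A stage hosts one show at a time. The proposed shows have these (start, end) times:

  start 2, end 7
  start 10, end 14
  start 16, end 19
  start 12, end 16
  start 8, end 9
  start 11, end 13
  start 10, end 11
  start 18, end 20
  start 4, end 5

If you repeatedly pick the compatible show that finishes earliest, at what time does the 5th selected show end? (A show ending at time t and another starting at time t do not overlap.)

Order by finish time; keep every interval that doesn't clash with the previous kept one.
By end time: (4,5), (2,7), (8,9), (10,11), (11,13), (10,14), (12,16), (16,19), (18,20).
Pick (4,5); next start ≥ 5 → (8,9); next start ≥ 9 → (10,11); next start ≥ 11 → (11,13); next start ≥ 13 → (16,19).
Selected: (4,5) (8,9) (10,11) (11,13) (16,19)

19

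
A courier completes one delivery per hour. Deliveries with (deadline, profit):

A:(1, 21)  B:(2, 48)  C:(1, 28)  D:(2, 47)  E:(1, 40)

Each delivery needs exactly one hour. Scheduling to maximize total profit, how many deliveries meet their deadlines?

By profit: B(d2,48), D(d2,47), E(d1,40), C(d1,28), A(d1,21)
B→slot 2; D→slot 1; E skipped; C skipped; A skipped.
2 of 5 scheduled.

2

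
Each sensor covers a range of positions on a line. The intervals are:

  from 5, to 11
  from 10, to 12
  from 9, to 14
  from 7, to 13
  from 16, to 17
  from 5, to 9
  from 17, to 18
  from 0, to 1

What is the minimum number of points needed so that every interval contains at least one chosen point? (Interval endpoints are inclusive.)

4

Sort by right endpoint; whenever an interval is uncovered, place a point at its right end.
By right end: [0,1]  [5,9]  [5,11]  [10,12]  [7,13]  [9,14]  [16,17]  [17,18]
[0,1] uncovered → point at 1; [5,9] uncovered → point at 9; [10,12] uncovered → point at 12; [16,17] uncovered → point at 17.
Points: 1, 9, 12, 17 (4 total).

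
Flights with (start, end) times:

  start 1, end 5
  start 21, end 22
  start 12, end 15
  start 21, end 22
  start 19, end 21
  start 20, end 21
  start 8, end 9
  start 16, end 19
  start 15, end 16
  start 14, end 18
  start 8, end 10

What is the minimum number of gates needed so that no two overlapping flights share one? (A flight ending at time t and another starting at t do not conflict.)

2

The answer is the maximum number of intervals overlapping at any instant.
starts: [1, 8, 8, 12, 14, 15, 16, 19, 20, 21, 21]
ends:   [5, 9, 10, 15, 16, 18, 19, 21, 21, 22, 22]
s1→1 e5→0 s8→1 s8→2  — peak 2.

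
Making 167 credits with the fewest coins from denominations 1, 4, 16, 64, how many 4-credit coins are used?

1

Use the largest denomination that fits, subtract, and repeat.
167 = 2×64 + 2×16 + 1×4 + 3×1
Count of 4: 1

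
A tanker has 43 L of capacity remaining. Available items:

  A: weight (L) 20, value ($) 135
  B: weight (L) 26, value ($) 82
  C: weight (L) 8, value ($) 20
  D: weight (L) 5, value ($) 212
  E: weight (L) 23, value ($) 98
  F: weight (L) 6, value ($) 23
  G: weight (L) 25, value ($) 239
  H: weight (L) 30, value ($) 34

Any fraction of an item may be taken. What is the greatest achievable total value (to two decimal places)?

Ratios (sorted): D 42.40, G 9.56, A 6.75, E 4.26, F 3.83, B 3.15, C 2.50, H 1.13
take D (5 @ 212); take G (25 @ 239); take 13/20 of A → 87.75. Capacity used 43/43.
Total value = 538.75

538.75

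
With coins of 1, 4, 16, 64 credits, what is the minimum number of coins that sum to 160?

160 = 2×64 + 2×16
Total coins = 2 + 2 = 4

4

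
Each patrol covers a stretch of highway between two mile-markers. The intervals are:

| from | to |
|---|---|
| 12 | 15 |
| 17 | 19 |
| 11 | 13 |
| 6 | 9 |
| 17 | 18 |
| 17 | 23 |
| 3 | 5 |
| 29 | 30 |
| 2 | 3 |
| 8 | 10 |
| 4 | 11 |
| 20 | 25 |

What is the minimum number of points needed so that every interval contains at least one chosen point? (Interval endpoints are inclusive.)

6

Sorted: [2,3] [3,5] [6,9] [8,10] [4,11] [11,13] [12,15] [17,18] [17,19] [17,23] [20,25] [29,30]
{[2,3],[3,5]} hit by 3; {[6,9],[8,10],[4,11]} hit by 9; {[11,13],[12,15]} hit by 13; {[17,18],[17,19],[17,23]} hit by 18; {[20,25]} hit by 25; {[29,30]} hit by 30.
Points: 3, 9, 13, 18, 25, 30 (6 total).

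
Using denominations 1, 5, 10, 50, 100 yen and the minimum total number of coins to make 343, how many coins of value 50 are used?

0

Use the largest denomination that fits, subtract, and repeat.
343 = 3×100 + 4×10 + 3×1
Count of 50: 0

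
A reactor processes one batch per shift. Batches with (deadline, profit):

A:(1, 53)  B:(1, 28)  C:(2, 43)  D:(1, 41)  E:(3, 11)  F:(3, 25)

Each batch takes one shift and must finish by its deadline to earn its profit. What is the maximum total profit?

121

Take jobs in profit order; each goes to the latest open slot no later than its deadline.
Profit order: A=53 C=43 D=41 B=28 F=25 E=11
Assign: A→slot 1, C→slot 2, D skipped, B skipped, F→slot 3, E skipped.
Slots: [1:A] [2:C] [3:F]
Profit = 53 + 43 + 25 = 121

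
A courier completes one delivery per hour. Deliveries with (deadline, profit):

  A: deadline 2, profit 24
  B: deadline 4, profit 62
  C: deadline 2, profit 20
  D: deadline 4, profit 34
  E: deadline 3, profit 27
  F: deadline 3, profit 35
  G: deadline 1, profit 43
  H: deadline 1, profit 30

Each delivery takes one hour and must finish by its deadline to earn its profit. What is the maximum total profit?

Take jobs in profit order; each goes to the latest open slot no later than its deadline.
Profit order: B=62 G=43 F=35 D=34 H=30 E=27 A=24 C=20
Assign: B→slot 4, G→slot 1, F→slot 3, D→slot 2, H skipped, E skipped, A skipped, C skipped.
Slots: [1:G] [2:D] [3:F] [4:B]
Profit = 43 + 34 + 35 + 62 = 174

174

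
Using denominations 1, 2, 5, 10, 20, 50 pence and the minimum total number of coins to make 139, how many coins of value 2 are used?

139 = 2×50 + 1×20 + 1×10 + 1×5 + 2×2
Count of 2: 2

2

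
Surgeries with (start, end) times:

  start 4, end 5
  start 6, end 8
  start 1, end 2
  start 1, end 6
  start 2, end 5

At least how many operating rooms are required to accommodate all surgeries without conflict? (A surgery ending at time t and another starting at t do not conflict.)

starts: [1, 1, 2, 4, 6]
ends:   [2, 5, 5, 6, 8]
s1→1 s1→2 e2→1 s2→2 s4→3  — peak 3.

3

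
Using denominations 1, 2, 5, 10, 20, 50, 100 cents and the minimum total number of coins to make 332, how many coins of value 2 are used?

Use the largest denomination that fits, subtract, and repeat.
332 − 3×100→32 − 1×20→12 − 1×10→2 − 1×2→0
Count of 2: 1

1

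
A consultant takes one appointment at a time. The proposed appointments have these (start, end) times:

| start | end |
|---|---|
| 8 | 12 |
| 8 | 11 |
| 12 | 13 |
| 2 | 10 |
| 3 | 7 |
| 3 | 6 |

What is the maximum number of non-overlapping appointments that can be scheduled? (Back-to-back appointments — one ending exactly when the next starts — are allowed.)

By end time: (3,6), (3,7), (2,10), (8,11), (8,12), (12,13).
Pick (3,6); next start ≥ 6 → (8,11); next start ≥ 11 → (12,13).
Selected 3 appointments.

3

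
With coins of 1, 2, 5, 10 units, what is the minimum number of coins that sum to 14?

3

Use the largest denomination that fits, subtract, and repeat.
14 = 1×10 + 2×2
Total coins = 1 + 2 = 3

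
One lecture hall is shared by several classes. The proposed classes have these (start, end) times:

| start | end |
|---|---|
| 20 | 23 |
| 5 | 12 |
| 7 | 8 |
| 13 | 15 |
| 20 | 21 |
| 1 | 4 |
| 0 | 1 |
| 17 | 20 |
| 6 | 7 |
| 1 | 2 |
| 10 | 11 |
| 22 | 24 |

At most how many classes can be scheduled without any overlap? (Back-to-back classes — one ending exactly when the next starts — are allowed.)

Sort by end time and greedily take each interval whose start is ≥ the last chosen end.
By end time: (0,1), (1,2), (1,4), (6,7), (7,8), (10,11), (5,12), (13,15), (17,20), (20,21), (20,23), (22,24).
Pick (0,1); next start ≥ 1 → (1,2); next start ≥ 2 → (6,7); next start ≥ 7 → (7,8); next start ≥ 8 → (10,11); next start ≥ 11 → (13,15); next start ≥ 15 → (17,20); next start ≥ 20 → (20,21); next start ≥ 21 → (22,24).
Selected 9 classes.

9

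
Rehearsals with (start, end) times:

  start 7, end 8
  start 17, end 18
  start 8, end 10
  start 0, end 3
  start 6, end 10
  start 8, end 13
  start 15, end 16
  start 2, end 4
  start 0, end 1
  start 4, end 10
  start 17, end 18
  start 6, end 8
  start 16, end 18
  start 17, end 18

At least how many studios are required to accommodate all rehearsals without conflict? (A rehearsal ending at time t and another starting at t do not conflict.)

4

Count concurrent intervals with a sweep; the peak is the room count.
starts: [0, 0, 2, 4, 6, 6, 7, 8, 8, 15, 16, 17, 17, 17]
ends:   [1, 3, 4, 8, 8, 10, 10, 10, 13, 16, 18, 18, 18, 18]
s0→1 s0→2 e1→1 s2→2 e3→1 e4→0 s4→1 s6→2 s6→3 s7→4  — peak 4.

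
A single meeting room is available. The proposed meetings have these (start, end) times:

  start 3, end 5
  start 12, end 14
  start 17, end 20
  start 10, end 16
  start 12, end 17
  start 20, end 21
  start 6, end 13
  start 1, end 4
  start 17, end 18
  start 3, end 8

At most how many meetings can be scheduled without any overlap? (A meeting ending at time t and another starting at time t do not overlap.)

Sort by end time and greedily take each interval whose start is ≥ the last chosen end.
By end time: (1,4), (3,5), (3,8), (6,13), (12,14), (10,16), (12,17), (17,18), (17,20), (20,21).
Pick (1,4); next start ≥ 4 → (6,13); next start ≥ 13 → (17,18); next start ≥ 18 → (20,21).
Selected 4 meetings.

4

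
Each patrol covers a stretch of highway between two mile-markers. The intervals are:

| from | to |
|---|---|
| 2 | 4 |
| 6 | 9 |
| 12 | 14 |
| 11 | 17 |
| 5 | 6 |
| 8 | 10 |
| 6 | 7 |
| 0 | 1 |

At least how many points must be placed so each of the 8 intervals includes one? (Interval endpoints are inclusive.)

5

Sorted: [0,1] [2,4] [5,6] [6,7] [6,9] [8,10] [12,14] [11,17]
{[0,1]} hit by 1; {[2,4]} hit by 4; {[5,6],[6,7],[6,9]} hit by 6; {[8,10]} hit by 10; {[12,14],[11,17]} hit by 14.
Points: 1, 4, 6, 10, 14 (5 total).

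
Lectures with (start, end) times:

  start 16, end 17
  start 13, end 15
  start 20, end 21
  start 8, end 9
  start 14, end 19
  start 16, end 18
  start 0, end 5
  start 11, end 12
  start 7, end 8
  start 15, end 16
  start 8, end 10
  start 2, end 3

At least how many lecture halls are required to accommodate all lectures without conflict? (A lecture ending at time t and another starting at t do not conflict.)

3

starts: [0, 2, 7, 8, 8, 11, 13, 14, 15, 16, 16, 20]
ends:   [3, 5, 8, 9, 10, 12, 15, 16, 17, 18, 19, 21]
s0→1 s2→2 e3→1 e5→0 s7→1 e8→0 s8→1 s8→2 e9→1 e10→0 s11→1 e12→0 s13→1 s14→2 e15→1 s15→2 e16→1 s16→2 s16→3  — peak 3.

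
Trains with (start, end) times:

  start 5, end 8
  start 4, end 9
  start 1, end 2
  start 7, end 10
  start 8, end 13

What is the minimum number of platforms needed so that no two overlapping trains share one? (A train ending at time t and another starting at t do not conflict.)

Events (time:±→running): 1:+→1 2:-→0 4:+→1 5:+→2 7:+→3 … peak 3.

3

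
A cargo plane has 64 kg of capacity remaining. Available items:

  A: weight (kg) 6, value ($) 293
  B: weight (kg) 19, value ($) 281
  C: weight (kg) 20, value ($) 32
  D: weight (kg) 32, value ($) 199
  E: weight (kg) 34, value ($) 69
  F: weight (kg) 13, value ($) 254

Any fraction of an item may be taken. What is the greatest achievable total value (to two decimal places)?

Sort by value per unit weight and fill in that order.
Ratios (sorted): A 48.83, F 19.54, B 14.79, D 6.22, E 2.03, C 1.60
take A (6 @ 293); take F (13 @ 254); take B (19 @ 281); take 26/32 of D → 161.69. Capacity used 64/64.
Total value = 989.69

989.69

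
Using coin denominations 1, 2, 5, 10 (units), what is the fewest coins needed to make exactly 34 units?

Greedy: take as many of the largest coin as possible, then repeat with the remainder.
34 = 3×10 + 2×2
Total coins = 3 + 2 = 5

5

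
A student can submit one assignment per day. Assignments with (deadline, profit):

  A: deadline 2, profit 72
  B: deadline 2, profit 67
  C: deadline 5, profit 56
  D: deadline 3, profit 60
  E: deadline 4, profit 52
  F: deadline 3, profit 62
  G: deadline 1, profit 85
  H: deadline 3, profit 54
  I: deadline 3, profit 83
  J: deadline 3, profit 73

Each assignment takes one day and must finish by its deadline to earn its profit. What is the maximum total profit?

Sort by profit descending; place each in the latest free slot ≤ its deadline.
Profit order: G=85 I=83 J=73 A=72 B=67 F=62 D=60 C=56 H=54 E=52
Assign: G→slot 1, I→slot 3, J→slot 2, A skipped, B skipped, F skipped, D skipped, C→slot 5, H skipped, E→slot 4.
Slots: [1:G] [2:J] [3:I] [4:E] [5:C]
Profit = 85 + 73 + 83 + 52 + 56 = 349

349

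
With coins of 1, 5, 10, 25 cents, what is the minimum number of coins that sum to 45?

3

Greedy: take as many of the largest coin as possible, then repeat with the remainder.
45 − 1×25→20 − 2×10→0
Total coins = 1 + 2 = 3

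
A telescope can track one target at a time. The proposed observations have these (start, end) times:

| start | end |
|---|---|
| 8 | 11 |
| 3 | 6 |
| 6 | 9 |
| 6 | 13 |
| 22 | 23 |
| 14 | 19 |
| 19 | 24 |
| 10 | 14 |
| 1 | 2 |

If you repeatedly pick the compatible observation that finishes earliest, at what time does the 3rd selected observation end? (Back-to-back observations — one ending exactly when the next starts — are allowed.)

9

Order by finish time; keep every interval that doesn't clash with the previous kept one.
Sorted by end: (1,2)  (3,6)  (6,9)  (8,11)  (6,13)  (10,14)  (14,19)  (22,23)  (19,24)
take (1,2); take (3,6); take (6,9); take (10,14); take (14,19); take (22,23).
Selected: (1,2) (3,6) (6,9) (10,14) (14,19) (22,23)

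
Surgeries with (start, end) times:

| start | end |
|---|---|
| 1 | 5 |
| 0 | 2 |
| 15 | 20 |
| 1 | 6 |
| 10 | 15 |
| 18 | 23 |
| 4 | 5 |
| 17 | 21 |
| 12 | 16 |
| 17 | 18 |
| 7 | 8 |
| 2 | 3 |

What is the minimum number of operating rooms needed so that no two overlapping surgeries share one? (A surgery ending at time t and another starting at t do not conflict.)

3

Count concurrent intervals with a sweep; the peak is the room count.
starts: [0, 1, 1, 2, 4, 7, 10, 12, 15, 17, 17, 18]
ends:   [2, 3, 5, 5, 6, 8, 15, 16, 18, 20, 21, 23]
s0→1 s1→2 s1→3  — peak 3.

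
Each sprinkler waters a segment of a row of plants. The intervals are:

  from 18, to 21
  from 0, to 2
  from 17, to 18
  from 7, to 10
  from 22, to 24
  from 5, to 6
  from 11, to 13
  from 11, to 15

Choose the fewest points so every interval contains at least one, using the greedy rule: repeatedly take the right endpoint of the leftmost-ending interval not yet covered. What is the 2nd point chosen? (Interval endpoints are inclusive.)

6

By right end: [0,2]  [5,6]  [7,10]  [11,13]  [11,15]  [17,18]  [18,21]  [22,24]
[0,2] uncovered → point at 2; [5,6] uncovered → point at 6; [7,10] uncovered → point at 10; [11,13] uncovered → point at 13; [17,18] uncovered → point at 18; [22,24] uncovered → point at 24.
Points: 2, 6, 10, 13, 18, 24 (6 total).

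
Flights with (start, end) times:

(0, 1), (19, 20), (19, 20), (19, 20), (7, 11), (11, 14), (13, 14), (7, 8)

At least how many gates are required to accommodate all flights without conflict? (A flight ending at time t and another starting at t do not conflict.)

Events (time:±→running): 0:+→1 1:-→0 7:+→1 7:+→2 8:-→1 11:-→0 11:+→1 13:+→2 14:-→1 14:-→0 19:+→1 19:+→2 19:+→3 … peak 3.

3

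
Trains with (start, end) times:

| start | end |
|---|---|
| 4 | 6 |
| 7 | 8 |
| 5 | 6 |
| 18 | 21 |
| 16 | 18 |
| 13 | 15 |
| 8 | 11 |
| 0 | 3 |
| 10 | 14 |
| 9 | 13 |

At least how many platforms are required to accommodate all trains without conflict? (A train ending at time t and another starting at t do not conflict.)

starts: [0, 4, 5, 7, 8, 9, 10, 13, 16, 18]
ends:   [3, 6, 6, 8, 11, 13, 14, 15, 18, 21]
s0→1 e3→0 s4→1 s5→2 e6→1 e6→0 s7→1 e8→0 s8→1 s9→2 s10→3  — peak 3.

3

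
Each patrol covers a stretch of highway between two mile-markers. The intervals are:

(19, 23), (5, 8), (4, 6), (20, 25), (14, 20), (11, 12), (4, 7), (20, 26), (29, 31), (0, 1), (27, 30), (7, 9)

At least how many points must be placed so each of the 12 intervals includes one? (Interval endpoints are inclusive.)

6

Sort by right endpoint; whenever an interval is uncovered, place a point at its right end.
By right end: [0,1]  [4,6]  [4,7]  [5,8]  [7,9]  [11,12]  [14,20]  [19,23]  [20,25]  [20,26]  [27,30]  [29,31]
[0,1] uncovered → point at 1; [4,6] uncovered → point at 6; [7,9] uncovered → point at 9; [11,12] uncovered → point at 12; [14,20] uncovered → point at 20; [27,30] uncovered → point at 30.
Points: 1, 6, 9, 12, 20, 30 (6 total).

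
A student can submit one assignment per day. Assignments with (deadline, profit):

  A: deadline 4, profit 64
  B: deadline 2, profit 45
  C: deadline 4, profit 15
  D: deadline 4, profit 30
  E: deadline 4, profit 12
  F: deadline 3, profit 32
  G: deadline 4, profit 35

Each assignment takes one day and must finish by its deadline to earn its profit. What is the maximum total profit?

Sort by profit descending; place each in the latest free slot ≤ its deadline.
By profit: A(d4,64), B(d2,45), G(d4,35), F(d3,32), D(d4,30), C(d4,15), E(d4,12)
A→slot 4; B→slot 2; G→slot 3; F→slot 1; D skipped; C skipped; E skipped.
Profit = 32 + 45 + 35 + 64 = 176

176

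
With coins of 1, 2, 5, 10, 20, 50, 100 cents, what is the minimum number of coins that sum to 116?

4

116 = 1×100 + 1×10 + 1×5 + 1×1
Total coins = 1 + 1 + 1 + 1 = 4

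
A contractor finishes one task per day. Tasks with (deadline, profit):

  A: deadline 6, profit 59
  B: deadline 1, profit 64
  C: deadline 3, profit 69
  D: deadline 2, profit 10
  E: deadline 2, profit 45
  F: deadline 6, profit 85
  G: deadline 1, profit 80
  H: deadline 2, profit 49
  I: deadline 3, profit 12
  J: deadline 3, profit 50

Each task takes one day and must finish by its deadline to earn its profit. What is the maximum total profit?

343

Sort by profit descending; place each in the latest free slot ≤ its deadline.
Profit order: F=85 G=80 C=69 B=64 A=59 J=50 H=49 E=45 I=12 D=10
Assign: F→slot 6, G→slot 1, C→slot 3, B skipped, A→slot 5, J→slot 2, H skipped, E skipped, I skipped, D skipped.
Slots: [1:G] [2:J] [3:C] [5:A] [6:F]
Profit = 80 + 50 + 69 + 59 + 85 = 343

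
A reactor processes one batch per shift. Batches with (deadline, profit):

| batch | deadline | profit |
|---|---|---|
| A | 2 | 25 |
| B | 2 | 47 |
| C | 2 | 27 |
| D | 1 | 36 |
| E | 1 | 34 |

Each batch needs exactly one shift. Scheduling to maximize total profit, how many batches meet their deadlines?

2

Sort by profit descending; place each in the latest free slot ≤ its deadline.
Profit order: B=47 D=36 E=34 C=27 A=25
Assign: B→slot 2, D→slot 1, E skipped, C skipped, A skipped.
Slots: [1:D] [2:B]
2 of 5 scheduled.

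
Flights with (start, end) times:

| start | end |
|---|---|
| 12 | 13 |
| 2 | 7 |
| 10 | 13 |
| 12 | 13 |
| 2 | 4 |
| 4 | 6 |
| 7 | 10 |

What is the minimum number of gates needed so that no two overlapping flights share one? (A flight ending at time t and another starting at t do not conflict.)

3

The answer is the maximum number of intervals overlapping at any instant.
Events (time:±→running): 2:+→1 2:+→2 4:-→1 4:+→2 6:-→1 7:-→0 7:+→1 10:-→0 10:+→1 12:+→2 12:+→3 … peak 3.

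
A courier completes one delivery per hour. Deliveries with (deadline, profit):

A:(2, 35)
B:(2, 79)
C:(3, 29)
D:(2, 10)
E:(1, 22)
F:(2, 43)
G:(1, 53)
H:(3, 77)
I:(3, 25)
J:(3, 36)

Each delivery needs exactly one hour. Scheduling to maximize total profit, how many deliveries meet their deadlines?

3

By profit: B(d2,79), H(d3,77), G(d1,53), F(d2,43), J(d3,36), A(d2,35), C(d3,29), I(d3,25), E(d1,22), D(d2,10)
B→slot 2; H→slot 3; G→slot 1; F skipped; J skipped; A skipped; C skipped; I skipped; E skipped; D skipped.
3 of 10 scheduled.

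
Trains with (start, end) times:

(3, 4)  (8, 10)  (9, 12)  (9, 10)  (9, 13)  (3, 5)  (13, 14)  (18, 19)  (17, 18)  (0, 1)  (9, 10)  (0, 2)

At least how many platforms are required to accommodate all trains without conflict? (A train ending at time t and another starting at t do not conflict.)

The answer is the maximum number of intervals overlapping at any instant.
starts: [0, 0, 3, 3, 8, 9, 9, 9, 9, 13, 17, 18]
ends:   [1, 2, 4, 5, 10, 10, 10, 12, 13, 14, 18, 19]
s0→1 s0→2 e1→1 e2→0 s3→1 s3→2 e4→1 e5→0 s8→1 s9→2 s9→3 s9→4 s9→5  — peak 5.

5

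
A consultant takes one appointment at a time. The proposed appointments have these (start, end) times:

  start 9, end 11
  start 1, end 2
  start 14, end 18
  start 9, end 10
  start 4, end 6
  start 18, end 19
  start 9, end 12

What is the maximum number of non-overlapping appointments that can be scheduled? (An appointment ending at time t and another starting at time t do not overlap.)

Sort by end time and greedily take each interval whose start is ≥ the last chosen end.
By end time: (1,2), (4,6), (9,10), (9,11), (9,12), (14,18), (18,19).
Pick (1,2); next start ≥ 2 → (4,6); next start ≥ 6 → (9,10); next start ≥ 10 → (14,18); next start ≥ 18 → (18,19).
Selected 5 appointments.

5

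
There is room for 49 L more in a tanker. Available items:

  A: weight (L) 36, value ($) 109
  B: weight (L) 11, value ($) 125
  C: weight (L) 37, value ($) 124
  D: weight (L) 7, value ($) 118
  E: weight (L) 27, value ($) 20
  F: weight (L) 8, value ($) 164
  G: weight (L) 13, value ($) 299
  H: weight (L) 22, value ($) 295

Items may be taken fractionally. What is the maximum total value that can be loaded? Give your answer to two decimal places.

862.59

Sort by value per unit weight and fill in that order.
Ratios (sorted): G 23.00, F 20.50, D 16.86, H 13.41, B 11.36, C 3.35, A 3.03, E 0.74
take G (13 @ 299); take F (8 @ 164); take D (7 @ 118); take 21/22 of H → 281.59. Capacity used 49/49.
Total value = 862.59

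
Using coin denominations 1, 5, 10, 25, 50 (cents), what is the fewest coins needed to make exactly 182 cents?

182 − 3×50→32 − 1×25→7 − 1×5→2 − 2×1→0
Total coins = 3 + 1 + 1 + 2 = 7

7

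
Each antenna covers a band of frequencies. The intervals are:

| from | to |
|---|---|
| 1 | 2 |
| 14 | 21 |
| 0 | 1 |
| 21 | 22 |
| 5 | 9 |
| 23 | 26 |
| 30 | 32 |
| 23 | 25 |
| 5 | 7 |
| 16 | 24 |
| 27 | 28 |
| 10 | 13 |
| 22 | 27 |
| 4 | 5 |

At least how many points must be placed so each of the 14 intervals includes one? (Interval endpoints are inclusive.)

Process intervals by earliest right end; each time one isn't hit yet, stab at its right endpoint.
By right end: [0,1]  [1,2]  [4,5]  [5,7]  [5,9]  [10,13]  [14,21]  [21,22]  [16,24]  [23,25]  [23,26]  [22,27]  [27,28]  [30,32]
[0,1] uncovered → point at 1; [4,5] uncovered → point at 5; [10,13] uncovered → point at 13; [14,21] uncovered → point at 21; [23,25] uncovered → point at 25; [27,28] uncovered → point at 28; [30,32] uncovered → point at 32.
Points: 1, 5, 13, 21, 25, 28, 32 (7 total).

7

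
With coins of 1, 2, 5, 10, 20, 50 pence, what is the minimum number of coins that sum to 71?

71 = 1×50 + 1×20 + 1×1
Total coins = 1 + 1 + 1 = 3

3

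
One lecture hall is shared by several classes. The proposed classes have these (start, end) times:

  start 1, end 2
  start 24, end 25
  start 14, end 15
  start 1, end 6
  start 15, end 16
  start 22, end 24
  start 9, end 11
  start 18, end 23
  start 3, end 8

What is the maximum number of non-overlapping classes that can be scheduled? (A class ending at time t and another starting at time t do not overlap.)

7

Sorted by end: (1,2)  (1,6)  (3,8)  (9,11)  (14,15)  (15,16)  (18,23)  (22,24)  (24,25)
take (1,2); take (3,8); take (9,11); take (14,15); take (15,16); take (18,23); take (24,25).
Selected 7 classes.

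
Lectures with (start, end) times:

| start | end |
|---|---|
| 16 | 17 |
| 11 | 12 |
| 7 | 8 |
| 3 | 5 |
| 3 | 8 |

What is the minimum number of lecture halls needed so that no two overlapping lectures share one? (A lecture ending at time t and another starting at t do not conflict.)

Count concurrent intervals with a sweep; the peak is the room count.
starts: [3, 3, 7, 11, 16]
ends:   [5, 8, 8, 12, 17]
s3→1 s3→2  — peak 2.

2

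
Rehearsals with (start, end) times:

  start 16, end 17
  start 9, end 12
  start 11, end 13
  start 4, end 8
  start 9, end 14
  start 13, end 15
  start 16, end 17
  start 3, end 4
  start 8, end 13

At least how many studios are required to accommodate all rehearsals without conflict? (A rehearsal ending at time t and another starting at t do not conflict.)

Count concurrent intervals with a sweep; the peak is the room count.
starts: [3, 4, 8, 9, 9, 11, 13, 16, 16]
ends:   [4, 8, 12, 13, 13, 14, 15, 17, 17]
s3→1 e4→0 s4→1 e8→0 s8→1 s9→2 s9→3 s11→4  — peak 4.

4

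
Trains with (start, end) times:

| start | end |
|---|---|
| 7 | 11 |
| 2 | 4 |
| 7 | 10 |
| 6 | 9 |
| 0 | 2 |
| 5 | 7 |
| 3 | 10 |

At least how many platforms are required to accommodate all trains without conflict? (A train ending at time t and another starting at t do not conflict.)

4

Count concurrent intervals with a sweep; the peak is the room count.
Events (time:±→running): 0:+→1 2:-→0 2:+→1 3:+→2 4:-→1 5:+→2 6:+→3 7:-→2 7:+→3 7:+→4 … peak 4.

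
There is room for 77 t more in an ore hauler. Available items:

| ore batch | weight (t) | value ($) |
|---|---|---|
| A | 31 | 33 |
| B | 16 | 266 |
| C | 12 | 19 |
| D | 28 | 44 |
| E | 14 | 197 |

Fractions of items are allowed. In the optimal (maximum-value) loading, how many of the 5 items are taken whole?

Greedy by value/weight ratio, highest first.
Order: B (266/16=16.62) > E (197/14=14.07) > C (19/12=1.58) > D (44/28=1.57) > A (33/31=1.06)
Fill: take B (16 @ 266) → take E (14 @ 197) → take C (12 @ 19) → take D (28 @ 44) → take 7/31 of A → 7.45; 77/77 used.
4 item(s) taken whole; one partial (take 7/31 of A).

4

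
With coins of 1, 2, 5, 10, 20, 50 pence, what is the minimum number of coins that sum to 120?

3

120 − 2×50→20 − 1×20→0
Total coins = 2 + 1 = 3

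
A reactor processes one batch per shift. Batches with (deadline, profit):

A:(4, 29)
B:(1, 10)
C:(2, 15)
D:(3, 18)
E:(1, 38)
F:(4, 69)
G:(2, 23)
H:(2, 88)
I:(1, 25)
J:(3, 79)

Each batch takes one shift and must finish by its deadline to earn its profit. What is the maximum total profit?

Sort by profit descending; place each in the latest free slot ≤ its deadline.
Profit order: H=88 J=79 F=69 E=38 A=29 I=25 G=23 D=18 C=15 B=10
Assign: H→slot 2, J→slot 3, F→slot 4, E→slot 1, A skipped, I skipped, G skipped, D skipped, C skipped, B skipped.
Slots: [1:E] [2:H] [3:J] [4:F]
Profit = 38 + 88 + 79 + 69 = 274

274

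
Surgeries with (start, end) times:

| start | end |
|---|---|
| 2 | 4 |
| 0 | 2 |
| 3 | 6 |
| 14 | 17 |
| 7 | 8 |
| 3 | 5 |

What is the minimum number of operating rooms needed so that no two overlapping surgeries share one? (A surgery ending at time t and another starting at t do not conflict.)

Count concurrent intervals with a sweep; the peak is the room count.
starts: [0, 2, 3, 3, 7, 14]
ends:   [2, 4, 5, 6, 8, 17]
s0→1 e2→0 s2→1 s3→2 s3→3  — peak 3.

3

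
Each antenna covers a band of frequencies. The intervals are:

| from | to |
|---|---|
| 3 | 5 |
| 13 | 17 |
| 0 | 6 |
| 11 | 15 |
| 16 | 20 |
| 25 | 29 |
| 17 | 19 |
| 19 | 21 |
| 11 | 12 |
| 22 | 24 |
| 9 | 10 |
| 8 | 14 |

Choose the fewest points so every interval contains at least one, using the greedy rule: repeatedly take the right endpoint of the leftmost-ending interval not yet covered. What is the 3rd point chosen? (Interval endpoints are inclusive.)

12

Sorted: [3,5] [0,6] [9,10] [11,12] [8,14] [11,15] [13,17] [17,19] [16,20] [19,21] [22,24] [25,29]
{[3,5],[0,6]} hit by 5; {[9,10]} hit by 10; {[11,12],[8,14],[11,15]} hit by 12; {[13,17],[17,19],[16,20]} hit by 17; {[19,21]} hit by 21; {[22,24]} hit by 24; {[25,29]} hit by 29.
Points: 5, 10, 12, 17, 21, 24, 29 (7 total).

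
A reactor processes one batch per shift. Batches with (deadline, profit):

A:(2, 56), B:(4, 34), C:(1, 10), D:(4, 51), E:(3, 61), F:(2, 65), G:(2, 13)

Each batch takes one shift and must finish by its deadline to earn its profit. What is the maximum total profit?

Sort by profit descending; place each in the latest free slot ≤ its deadline.
Profit order: F=65 E=61 A=56 D=51 B=34 G=13 C=10
Assign: F→slot 2, E→slot 3, A→slot 1, D→slot 4, B skipped, G skipped, C skipped.
Slots: [1:A] [2:F] [3:E] [4:D]
Profit = 56 + 65 + 61 + 51 = 233

233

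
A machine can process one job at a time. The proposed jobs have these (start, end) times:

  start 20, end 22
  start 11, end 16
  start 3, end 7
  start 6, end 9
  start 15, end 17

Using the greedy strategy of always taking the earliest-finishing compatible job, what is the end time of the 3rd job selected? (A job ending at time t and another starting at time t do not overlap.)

22

By end time: (3,7), (6,9), (11,16), (15,17), (20,22).
Pick (3,7); next start ≥ 7 → (11,16); next start ≥ 16 → (20,22).
Selected: (3,7) (11,16) (20,22)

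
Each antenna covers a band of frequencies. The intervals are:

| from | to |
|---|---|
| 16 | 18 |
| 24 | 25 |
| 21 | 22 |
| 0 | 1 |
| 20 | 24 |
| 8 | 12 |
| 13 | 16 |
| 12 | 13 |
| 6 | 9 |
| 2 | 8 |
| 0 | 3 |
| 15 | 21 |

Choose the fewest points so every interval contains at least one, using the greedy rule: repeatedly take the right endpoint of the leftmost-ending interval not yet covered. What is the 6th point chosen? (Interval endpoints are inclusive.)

25

Sorted: [0,1] [0,3] [2,8] [6,9] [8,12] [12,13] [13,16] [16,18] [15,21] [21,22] [20,24] [24,25]
{[0,1],[0,3]} hit by 1; {[2,8],[6,9],[8,12]} hit by 8; {[12,13],[13,16]} hit by 13; {[16,18],[15,21]} hit by 18; {[21,22],[20,24]} hit by 22; {[24,25]} hit by 25.
Points: 1, 8, 13, 18, 22, 25 (6 total).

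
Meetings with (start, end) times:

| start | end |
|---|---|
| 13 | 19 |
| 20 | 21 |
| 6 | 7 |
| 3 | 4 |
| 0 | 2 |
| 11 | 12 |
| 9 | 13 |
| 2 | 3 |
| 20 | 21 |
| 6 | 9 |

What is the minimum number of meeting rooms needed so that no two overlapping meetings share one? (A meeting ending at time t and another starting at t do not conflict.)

2

starts: [0, 2, 3, 6, 6, 9, 11, 13, 20, 20]
ends:   [2, 3, 4, 7, 9, 12, 13, 19, 21, 21]
s0→1 e2→0 s2→1 e3→0 s3→1 e4→0 s6→1 s6→2  — peak 2.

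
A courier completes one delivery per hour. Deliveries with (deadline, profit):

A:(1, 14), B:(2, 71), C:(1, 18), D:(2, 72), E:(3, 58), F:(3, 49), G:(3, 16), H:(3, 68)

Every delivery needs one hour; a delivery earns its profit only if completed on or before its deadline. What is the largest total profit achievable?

211

By profit: D(d2,72), B(d2,71), H(d3,68), E(d3,58), F(d3,49), C(d1,18), G(d3,16), A(d1,14)
D→slot 2; B→slot 1; H→slot 3; E skipped; F skipped; C skipped; G skipped; A skipped.
Profit = 71 + 72 + 68 = 211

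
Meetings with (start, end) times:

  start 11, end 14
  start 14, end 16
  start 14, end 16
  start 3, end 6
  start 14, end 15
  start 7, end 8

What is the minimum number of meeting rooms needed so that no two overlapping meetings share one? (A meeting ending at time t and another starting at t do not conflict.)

3

Events (time:±→running): 3:+→1 6:-→0 7:+→1 8:-→0 11:+→1 14:-→0 14:+→1 14:+→2 14:+→3 … peak 3.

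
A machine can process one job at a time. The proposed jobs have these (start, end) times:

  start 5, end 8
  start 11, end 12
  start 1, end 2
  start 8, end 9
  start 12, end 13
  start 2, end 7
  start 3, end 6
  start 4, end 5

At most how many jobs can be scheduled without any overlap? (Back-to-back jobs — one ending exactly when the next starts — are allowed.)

6

By end time: (1,2), (4,5), (3,6), (2,7), (5,8), (8,9), (11,12), (12,13).
Pick (1,2); next start ≥ 2 → (4,5); next start ≥ 5 → (5,8); next start ≥ 8 → (8,9); next start ≥ 9 → (11,12); next start ≥ 12 → (12,13).
Selected 6 jobs.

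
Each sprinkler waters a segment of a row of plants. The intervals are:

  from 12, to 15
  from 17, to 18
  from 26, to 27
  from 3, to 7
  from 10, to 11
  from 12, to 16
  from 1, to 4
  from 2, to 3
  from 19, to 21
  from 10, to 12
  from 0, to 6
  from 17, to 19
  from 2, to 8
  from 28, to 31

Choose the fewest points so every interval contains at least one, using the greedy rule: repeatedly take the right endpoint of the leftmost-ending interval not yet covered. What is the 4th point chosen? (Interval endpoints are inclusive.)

By right end: [2,3]  [1,4]  [0,6]  [3,7]  [2,8]  [10,11]  [10,12]  [12,15]  [12,16]  [17,18]  [17,19]  [19,21]  [26,27]  [28,31]
[2,3] uncovered → point at 3; [10,11] uncovered → point at 11; [12,15] uncovered → point at 15; [17,18] uncovered → point at 18; [19,21] uncovered → point at 21; [26,27] uncovered → point at 27; [28,31] uncovered → point at 31.
Points: 3, 11, 15, 18, 21, 27, 31 (7 total).

18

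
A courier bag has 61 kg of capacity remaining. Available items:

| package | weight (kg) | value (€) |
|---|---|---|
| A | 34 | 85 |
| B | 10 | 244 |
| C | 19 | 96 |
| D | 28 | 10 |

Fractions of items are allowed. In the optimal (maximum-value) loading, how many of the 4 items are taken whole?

Ratios (sorted): B 24.40, C 5.05, A 2.50, D 0.36
take B (10 @ 244); take C (19 @ 96); take 32/34 of A → 80.00. Capacity used 61/61.
2 item(s) taken whole; one partial (take 32/34 of A).

2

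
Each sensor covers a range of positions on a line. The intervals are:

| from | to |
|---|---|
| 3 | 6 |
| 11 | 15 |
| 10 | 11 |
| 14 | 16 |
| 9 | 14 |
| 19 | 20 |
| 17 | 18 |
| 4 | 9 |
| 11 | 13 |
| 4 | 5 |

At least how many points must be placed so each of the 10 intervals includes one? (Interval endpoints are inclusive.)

5

By right end: [4,5]  [3,6]  [4,9]  [10,11]  [11,13]  [9,14]  [11,15]  [14,16]  [17,18]  [19,20]
[4,5] uncovered → point at 5; [10,11] uncovered → point at 11; [14,16] uncovered → point at 16; [17,18] uncovered → point at 18; [19,20] uncovered → point at 20.
Points: 5, 11, 16, 18, 20 (5 total).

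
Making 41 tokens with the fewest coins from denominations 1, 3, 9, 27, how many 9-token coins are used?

Use the largest denomination that fits, subtract, and repeat.
41 − 1×27→14 − 1×9→5 − 1×3→2 − 2×1→0
Count of 9: 1

1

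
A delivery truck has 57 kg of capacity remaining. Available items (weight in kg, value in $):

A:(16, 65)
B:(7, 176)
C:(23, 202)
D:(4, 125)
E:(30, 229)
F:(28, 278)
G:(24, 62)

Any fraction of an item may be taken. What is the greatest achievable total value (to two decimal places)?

737.09

Order: D (125/4=31.25) > B (176/7=25.14) > F (278/28=9.93) > C (202/23=8.78) > E (229/30=7.63) > A (65/16=4.06) > G (62/24=2.58)
Fill: take D (4 @ 125) → take B (7 @ 176) → take F (28 @ 278) → take 18/23 of C → 158.09; 57/57 used.
Total value = 737.09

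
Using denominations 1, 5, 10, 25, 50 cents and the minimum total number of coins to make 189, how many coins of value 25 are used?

189 − 3×50→39 − 1×25→14 − 1×10→4 − 4×1→0
Count of 25: 1

1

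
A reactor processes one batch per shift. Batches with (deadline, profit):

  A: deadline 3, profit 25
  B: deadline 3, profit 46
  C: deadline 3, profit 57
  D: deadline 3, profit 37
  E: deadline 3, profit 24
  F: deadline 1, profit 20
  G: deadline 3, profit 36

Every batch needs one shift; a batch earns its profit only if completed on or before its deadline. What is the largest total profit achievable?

140

Sort by profit descending; place each in the latest free slot ≤ its deadline.
Profit order: C=57 B=46 D=37 G=36 A=25 E=24 F=20
Assign: C→slot 3, B→slot 2, D→slot 1, G skipped, A skipped, E skipped, F skipped.
Slots: [1:D] [2:B] [3:C]
Profit = 37 + 46 + 57 = 140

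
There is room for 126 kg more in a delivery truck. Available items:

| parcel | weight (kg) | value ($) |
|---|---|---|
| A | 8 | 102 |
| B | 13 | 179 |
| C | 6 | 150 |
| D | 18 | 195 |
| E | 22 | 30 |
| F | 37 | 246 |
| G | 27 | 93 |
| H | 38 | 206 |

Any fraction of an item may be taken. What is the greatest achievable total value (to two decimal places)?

1098.67

Ratios (sorted): C 25.00, B 13.77, A 12.75, D 10.83, F 6.65, H 5.42, G 3.44, E 1.36
take C (6 @ 150); take B (13 @ 179); take A (8 @ 102); take D (18 @ 195); take F (37 @ 246); take H (38 @ 206); take 6/27 of G → 20.67. Capacity used 126/126.
Total value = 1098.67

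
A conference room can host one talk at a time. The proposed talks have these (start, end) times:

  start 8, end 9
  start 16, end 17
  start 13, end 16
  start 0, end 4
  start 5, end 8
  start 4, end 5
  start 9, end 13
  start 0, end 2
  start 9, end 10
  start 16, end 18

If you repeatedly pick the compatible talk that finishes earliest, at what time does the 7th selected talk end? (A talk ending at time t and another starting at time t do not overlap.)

17

Order by finish time; keep every interval that doesn't clash with the previous kept one.
By end time: (0,2), (0,4), (4,5), (5,8), (8,9), (9,10), (9,13), (13,16), (16,17), (16,18).
Pick (0,2); next start ≥ 2 → (4,5); next start ≥ 5 → (5,8); next start ≥ 8 → (8,9); next start ≥ 9 → (9,10); next start ≥ 10 → (13,16); next start ≥ 16 → (16,17).
Selected: (0,2) (4,5) (5,8) (8,9) (9,10) (13,16) (16,17)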